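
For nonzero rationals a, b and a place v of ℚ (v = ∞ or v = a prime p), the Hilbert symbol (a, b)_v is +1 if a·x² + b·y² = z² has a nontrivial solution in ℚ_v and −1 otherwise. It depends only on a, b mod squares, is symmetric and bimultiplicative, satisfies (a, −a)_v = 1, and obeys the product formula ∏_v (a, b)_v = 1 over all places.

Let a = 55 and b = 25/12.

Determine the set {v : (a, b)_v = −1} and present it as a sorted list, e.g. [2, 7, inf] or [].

Mod squares: a ≡ 55, b ≡ 3. Check v ∈ {∞, 2, 3, 5, 11}.
v=∞: 55 > 0 and 3 > 0  ⇒  (a,b)_∞ = +1.
v=3: a=3^0·(≡1), b=3^-1·(≡1) mod 3; (1|3)=+1, (1|3)=+1; (−1)^{0·-1·1}·(+1)^-1·(+1)^0 = +1.
v=11: a=11^1·(≡5), b=11^0·(≡3) mod 11; (5|11)=+1, (3|11)=+1; (−1)^{1·0·5}·(+1)^0·(+1)^1 = +1.
v=2: v_2(a)=0, v_2(b)=-2; units ≡ 7, 3 (mod 8); ε·ε+αω+βω = 1·1+0·1+-2·0 ≡ 1  ⇒  (a,b)_2 = -1.
v=5: a=5^1·(≡1), b=5^2·(≡3) mod 5; (1|5)=+1, (3|5)=-1; (−1)^{1·2·2}·(+1)^2·(-1)^1 = -1.
Ram(55, 3) = {2, 5}; no ℚ_2-point on the conic.

[2, 5]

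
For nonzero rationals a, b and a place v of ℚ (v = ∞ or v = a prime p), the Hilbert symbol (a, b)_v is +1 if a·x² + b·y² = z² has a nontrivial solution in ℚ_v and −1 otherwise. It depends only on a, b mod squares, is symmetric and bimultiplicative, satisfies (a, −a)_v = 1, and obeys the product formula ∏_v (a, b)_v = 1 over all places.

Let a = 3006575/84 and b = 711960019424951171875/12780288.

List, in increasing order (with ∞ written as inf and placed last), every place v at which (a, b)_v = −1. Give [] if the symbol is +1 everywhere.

(a, b) ≡ (3003, 2145) mod (ℚ^×)²; places V = {2, 3, 5, 7, 11, 13, 29, 43, ∞}.
(a,b)_43: α=0, u≡14; β=-2, v≡31 (mod 43); (14|43)=+1, (31|43)=+1; sign (−1)^0·+1^-2·+1^0 = +1.
(a,b)_3: α=-1, u≡2; β=-3, v≡1 (mod 3); (2|3)=-1, (1|3)=+1; sign (−1)^1·-1^-3·+1^-1 = +1.
(a,b)_7: α=-1, u≡1; β=2, v≡5 (mod 7); (1|7)=+1, (5|7)=-1; sign (−1)^0·+1^2·-1^-1 = -1.
(a,b)_∞: sgn(3003)=+, sgn(2145)=+, so +1.
(a,b)_29: α=2, u≡7; β=2, v≡16 (mod 29); (7|29)=+1, (16|29)=+1; sign (−1)^0·+1^2·+1^2 = +1.
(a,b)_11: α=1, u≡9; β=5, v≡8 (mod 11); (9|11)=+1, (8|11)=-1; sign (−1)^1·+1^5·-1^1 = +1.
(a,b)_13: α=1, u≡3; β=3, v≡9 (mod 13); (3|13)=+1, (9|13)=+1; sign (−1)^0·+1^3·+1^1 = +1.
(a,b)_2: α=-2, β=-8; u≡3, v≡1 (mod 8); ε(u)ε(v)=1·0, αω(v)=-2·0, βω(u)=-8·1; sum ≡ 0  ⇒  +1.
(a,b)_5: α=2, u≡2; β=11, v≡1 (mod 5); (2|5)=-1, (1|5)=+1; sign (−1)^0·-1^11·+1^2 = -1.
(3003, 2145 / ℚ) ramifies at {5, 7}: a division algebra.

[5, 7]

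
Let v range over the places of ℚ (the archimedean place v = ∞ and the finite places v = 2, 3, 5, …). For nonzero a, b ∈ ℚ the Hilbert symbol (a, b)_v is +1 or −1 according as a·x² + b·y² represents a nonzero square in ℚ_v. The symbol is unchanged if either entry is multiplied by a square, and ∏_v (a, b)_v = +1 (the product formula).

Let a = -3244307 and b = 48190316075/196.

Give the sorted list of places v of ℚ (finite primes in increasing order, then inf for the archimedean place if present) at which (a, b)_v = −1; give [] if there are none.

[11, 17, 31, 43]

(a, b) ≡ (-8987, 15930683) mod (ℚ^×)²; places V = {2, 5, 7, 11, 17, 19, 31, 37, 43, ∞}.
(a,b)_5: α=0, u≡3; β=2, v≡3 (mod 5); (3|5)=-1, (3|5)=-1; sign (−1)^0·-1^2·-1^0 = +1.
(a,b)_17: α=0, u≡7; β=1, v≡1 (mod 17); (7|17)=-1, (1|17)=+1; sign (−1)^0·-1^1·+1^0 = -1.
(a,b)_11: α=1, u≡6; β=2, v≡7 (mod 11); (6|11)=-1, (7|11)=-1; sign (−1)^0·-1^2·-1^1 = -1.
(a,b)_∞: sgn(-8987)=−, sgn(15930683)=+, so +1.
(a,b)_43: α=1, u≡16; β=1, v≡1 (mod 43); (16|43)=+1, (1|43)=+1; sign (−1)^1·+1^1·+1^1 = -1.
(a,b)_37: α=0, u≡1; β=1, v≡25 (mod 37); (1|37)=+1, (25|37)=+1; sign (−1)^0·+1^1·+1^0 = +1.
(a,b)_31: α=0, u≡29; β=1, v≡17 (mod 31); (29|31)=-1, (17|31)=-1; sign (−1)^0·-1^1·-1^0 = -1.
(a,b)_7: α=0, u≡4; β=-2, v≡5 (mod 7); (4|7)=+1, (5|7)=-1; sign (−1)^0·+1^-2·-1^0 = +1.
(a,b)_19: α=3, u≡2; β=1, v≡4 (mod 19); (2|19)=-1, (4|19)=+1; sign (−1)^1·-1^1·+1^3 = +1.
(a,b)_2: α=0, β=-2; u≡5, v≡3 (mod 8); ε(u)ε(v)=0·1, αω(v)=0·1, βω(u)=-2·1; sum ≡ 0  ⇒  +1.
(-8987, 15930683 / ℚ) ramifies at {11, 17, 31, 43}: a division algebra.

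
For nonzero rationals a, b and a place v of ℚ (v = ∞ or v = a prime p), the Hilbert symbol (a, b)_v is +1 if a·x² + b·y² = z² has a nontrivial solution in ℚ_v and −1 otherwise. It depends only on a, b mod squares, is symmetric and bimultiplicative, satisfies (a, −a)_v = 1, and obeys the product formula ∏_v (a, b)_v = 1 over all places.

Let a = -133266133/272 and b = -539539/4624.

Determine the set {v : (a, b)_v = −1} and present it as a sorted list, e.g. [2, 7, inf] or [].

[17, inf]

Mod squares: a ≡ -2261, b ≡ -91. Check v ∈ {∞, 2, 7, 11, 13, 17, 19}.
v=11: a=11^2·(≡3), b=11^2·(≡10) mod 11; (3|11)=+1, (10|11)=-1; (−1)^{2·2·5}·(+1)^2·(-1)^2 = +1.
v=19: a=19^1·(≡15), b=19^0·(≡6) mod 19; (15|19)=-1, (6|19)=+1; (−1)^{1·0·9}·(-1)^0·(+1)^1 = +1.
v=∞: -2261 < 0 and -91 < 0  ⇒  (a,b)_∞ = -1.
v=7: a=7^3·(≡3), b=7^3·(≡4) mod 7; (3|7)=-1, (4|7)=+1; (−1)^{3·3·3}·(-1)^3·(+1)^3 = +1.
v=13: a=13^2·(≡3), b=13^1·(≡5) mod 13; (3|13)=+1, (5|13)=-1; (−1)^{2·1·6}·(+1)^1·(-1)^2 = +1.
v=17: a=17^-1·(≡5), b=17^-2·(≡10) mod 17; (5|17)=-1, (10|17)=-1; (−1)^{-1·-2·8}·(-1)^-2·(-1)^-1 = -1.
v=2: v_2(a)=-4, v_2(b)=-4; units ≡ 3, 5 (mod 8); ε·ε+αω+βω = 1·0+-4·1+-4·1 ≡ 0  ⇒  (a,b)_2 = +1.
(-2261, -91 / ℚ) ramifies at {17, ∞}: a division algebra.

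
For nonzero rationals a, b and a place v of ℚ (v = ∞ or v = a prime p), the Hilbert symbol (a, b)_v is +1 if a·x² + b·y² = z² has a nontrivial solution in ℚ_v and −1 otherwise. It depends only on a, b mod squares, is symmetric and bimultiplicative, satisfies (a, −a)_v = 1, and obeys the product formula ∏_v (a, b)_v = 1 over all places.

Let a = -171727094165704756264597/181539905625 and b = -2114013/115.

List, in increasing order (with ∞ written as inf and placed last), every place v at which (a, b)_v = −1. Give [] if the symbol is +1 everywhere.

[3, 5, 11, 29, 37, inf]

Mod squares: a ≡ -37, b ≡ -110055. Check v ∈ {∞, 2, 3, 5, 11, 13, 17, 19, 23, 29, 37, 47}.
v=37: a=37^1·(≡10), b=37^0·(≡14) mod 37; (10|37)=+1, (14|37)=-1; (−1)^{1·0·18}·(+1)^0·(-1)^1 = -1.
v=29: a=29^2·(≡15), b=29^1·(≡20) mod 29; (15|29)=-1, (20|29)=+1; (−1)^{2·1·14}·(-1)^1·(+1)^2 = -1.
v=13: a=13^-2·(≡7), b=13^0·(≡9) mod 13; (7|13)=-1, (9|13)=+1; (−1)^{-2·0·6}·(-1)^0·(+1)^-2 = +1.
v=23: a=23^-2·(≡12), b=23^-1·(≡11) mod 23; (12|23)=+1, (11|23)=-1; (−1)^{-2·-1·11}·(+1)^-1·(-1)^-2 = +1.
v=17: a=17^2·(≡12), b=17^0·(≡3) mod 17; (12|17)=-1, (3|17)=-1; (−1)^{2·0·8}·(-1)^0·(-1)^2 = +1.
v=19: a=19^-2·(≡5), b=19^0·(≡3) mod 19; (5|19)=+1, (3|19)=-1; (−1)^{-2·0·9}·(+1)^0·(-1)^-2 = +1.
v=3: a=3^-2·(≡2), b=3^1·(≡2) mod 3; (2|3)=-1, (2|3)=-1; (−1)^{-2·1·1}·(-1)^1·(-1)^-2 = -1.
v=47: a=47^6·(≡44), b=47^2·(≡35) mod 47; (44|47)=-1, (35|47)=-1; (−1)^{6·2·23}·(-1)^2·(-1)^6 = +1.
v=5: a=5^-4·(≡2), b=5^-1·(≡4) mod 5; (2|5)=-1, (4|5)=+1; (−1)^{-4·-1·2}·(-1)^-1·(+1)^-4 = -1.
v=11: a=11^6·(≡7), b=11^1·(≡4) mod 11; (7|11)=-1, (4|11)=+1; (−1)^{6·1·5}·(-1)^1·(+1)^6 = -1.
v=2: v_2(a)=0, v_2(b)=0; units ≡ 3, 1 (mod 8); ε·ε+αω+βω = 1·0+0·0+0·1 ≡ 0  ⇒  (a,b)_2 = +1.
v=∞: -37 < 0 and -110055 < 0  ⇒  (a,b)_∞ = -1.
(-37, -110055 / ℚ) ramifies at {3, 5, 11, 29, 37, ∞}: a division algebra.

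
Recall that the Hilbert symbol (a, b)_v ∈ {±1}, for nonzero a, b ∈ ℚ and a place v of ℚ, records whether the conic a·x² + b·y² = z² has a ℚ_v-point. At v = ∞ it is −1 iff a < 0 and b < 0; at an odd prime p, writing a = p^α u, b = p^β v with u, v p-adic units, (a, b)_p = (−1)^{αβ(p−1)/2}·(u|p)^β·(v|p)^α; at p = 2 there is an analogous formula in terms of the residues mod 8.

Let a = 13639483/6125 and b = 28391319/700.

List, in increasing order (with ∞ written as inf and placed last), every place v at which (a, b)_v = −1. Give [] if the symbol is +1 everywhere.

Mod squares: a ≡ 3335, b ≡ 217. Check v ∈ {∞, 2, 3, 5, 7, 11, 13, 23, 29, 31}.
v=2: v_2(a)=0, v_2(b)=-2; units ≡ 7, 1 (mod 8); ε·ε+αω+βω = 1·0+0·0+-2·0 ≡ 0  ⇒  (a,b)_2 = +1.
v=3: a=3^0·(≡2), b=3^2·(≡1) mod 3; (2|3)=-1, (1|3)=+1; (−1)^{0·2·1}·(-1)^2·(+1)^0 = +1.
v=11: a=11^2·(≡8), b=11^2·(≡6) mod 11; (8|11)=-1, (6|11)=-1; (−1)^{2·2·5}·(-1)^2·(-1)^2 = +1.
v=7: a=7^-2·(≡3), b=7^-1·(≡6) mod 7; (3|7)=-1, (6|7)=-1; (−1)^{-2·-1·3}·(-1)^-1·(-1)^-2 = -1.
v=31: a=31^0·(≡4), b=31^1·(≡25) mod 31; (4|31)=+1, (25|31)=+1; (−1)^{0·1·15}·(+1)^1·(+1)^0 = +1.
v=23: a=23^1·(≡5), b=23^0·(≡5) mod 23; (5|23)=-1, (5|23)=-1; (−1)^{1·0·11}·(-1)^0·(-1)^1 = -1.
v=5: a=5^-3·(≡2), b=5^-2·(≡3) mod 5; (2|5)=-1, (3|5)=-1; (−1)^{-3·-2·2}·(-1)^-2·(-1)^-3 = -1.
v=29: a=29^1·(≡25), b=29^2·(≡8) mod 29; (25|29)=+1, (8|29)=-1; (−1)^{1·2·14}·(+1)^2·(-1)^1 = -1.
v=13: a=13^2·(≡8), b=13^0·(≡9) mod 13; (8|13)=-1, (9|13)=+1; (−1)^{2·0·6}·(-1)^0·(+1)^2 = +1.
v=∞: 3335 > 0 and 217 > 0  ⇒  (a,b)_∞ = +1.
|Ram(3335, 217)| = 4, even; anisotropic at {5, 7, 23, 29}.

[5, 7, 23, 29]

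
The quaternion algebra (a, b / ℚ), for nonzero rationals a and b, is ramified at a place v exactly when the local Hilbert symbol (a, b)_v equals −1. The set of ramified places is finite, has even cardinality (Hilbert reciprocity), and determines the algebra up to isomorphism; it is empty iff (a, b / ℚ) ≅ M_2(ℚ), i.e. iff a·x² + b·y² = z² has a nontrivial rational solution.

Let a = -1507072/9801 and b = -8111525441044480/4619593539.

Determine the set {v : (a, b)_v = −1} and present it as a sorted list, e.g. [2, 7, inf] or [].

[5, 7, 13, inf]

(a, b) ≡ (-7, -1430) mod (ℚ^×)²; places V = {2, 3, 5, 7, 11, 13, 19, 23, 29, ∞}.
(a,b)_29: α=2, u≡23; β=2, v≡23 (mod 29); (23|29)=+1, (23|29)=+1; sign (−1)^0·+1^2·+1^2 = +1.
(a,b)_5: α=0, u≡3; β=1, v≡1 (mod 5); (3|5)=-1, (1|5)=+1; sign (−1)^0·-1^1·+1^0 = -1.
(a,b)_19: α=0, u≡10; β=2, v≡18 (mod 19); (10|19)=-1, (18|19)=-1; sign (−1)^0·-1^2·-1^0 = +1.
(a,b)_23: α=0, u≡1; β=-2, v≡14 (mod 23); (1|23)=+1, (14|23)=-1; sign (−1)^0·+1^-2·-1^0 = +1.
(a,b)_3: α=-4, u≡2; β=-8, v≡1 (mod 3); (2|3)=-1, (1|3)=+1; sign (−1)^0·-1^-8·+1^-4 = +1.
(a,b)_13: α=0, u≡8; β=1, v≡6 (mod 13); (8|13)=-1, (6|13)=-1; sign (−1)^0·-1^1·-1^0 = -1.
(a,b)_11: α=-2, u≡4; β=-3, v≡8 (mod 11); (4|11)=+1, (8|11)=-1; sign (−1)^0·+1^-3·-1^-2 = +1.
(a,b)_∞: sgn(-7)=−, sgn(-1430)=−, so -1.
(a,b)_2: α=8, β=23; u≡1, v≡5 (mod 8); ε(u)ε(v)=0·0, αω(v)=8·1, βω(u)=23·0; sum ≡ 0  ⇒  +1.
(a,b)_7: α=1, u≡3; β=2, v≡3 (mod 7); (3|7)=-1, (3|7)=-1; sign (−1)^0·-1^2·-1^1 = -1.
Ram(-7, -1430) = {5, 7, 13, ∞}; no ℚ_5-point on the conic.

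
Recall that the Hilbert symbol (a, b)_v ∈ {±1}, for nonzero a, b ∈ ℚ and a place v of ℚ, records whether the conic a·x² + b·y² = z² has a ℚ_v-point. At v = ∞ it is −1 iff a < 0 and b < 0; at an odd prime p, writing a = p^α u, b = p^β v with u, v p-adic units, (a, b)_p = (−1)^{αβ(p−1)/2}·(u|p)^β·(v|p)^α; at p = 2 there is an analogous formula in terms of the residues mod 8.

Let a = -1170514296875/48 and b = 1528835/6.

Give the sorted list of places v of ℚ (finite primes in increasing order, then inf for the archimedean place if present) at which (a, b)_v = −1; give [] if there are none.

[3, 5]

Mod squares: a ≡ -105, b ≡ 210. Check v ∈ {∞, 2, 3, 5, 7, 11, 19}.
v=7: a=7^3·(≡5), b=7^1·(≡2) mod 7; (5|7)=-1, (2|7)=+1; (−1)^{3·1·3}·(-1)^1·(+1)^3 = +1.
v=2: v_2(a)=-4, v_2(b)=-1; units ≡ 7, 1 (mod 8); ε·ε+αω+βω = 1·0+-4·0+-1·0 ≡ 0  ⇒  (a,b)_2 = +1.
v=19: a=19^2·(≡4), b=19^2·(≡6) mod 19; (4|19)=+1, (6|19)=+1; (−1)^{2·2·9}·(+1)^2·(+1)^2 = +1.
v=3: a=3^-1·(≡1), b=3^-1·(≡1) mod 3; (1|3)=+1, (1|3)=+1; (−1)^{-1·-1·1}·(+1)^-1·(+1)^-1 = -1.
v=11: a=11^2·(≡3), b=11^2·(≡3) mod 11; (3|11)=+1, (3|11)=+1; (−1)^{2·2·5}·(+1)^2·(+1)^2 = +1.
v=∞: -105 < 0 and 210 > 0  ⇒  (a,b)_∞ = +1.
v=5: a=5^7·(≡4), b=5^1·(≡2) mod 5; (4|5)=+1, (2|5)=-1; (−1)^{7·1·2}·(+1)^1·(-1)^7 = -1.
(-105, 210 / ℚ) ramifies at {3, 5}: a division algebra.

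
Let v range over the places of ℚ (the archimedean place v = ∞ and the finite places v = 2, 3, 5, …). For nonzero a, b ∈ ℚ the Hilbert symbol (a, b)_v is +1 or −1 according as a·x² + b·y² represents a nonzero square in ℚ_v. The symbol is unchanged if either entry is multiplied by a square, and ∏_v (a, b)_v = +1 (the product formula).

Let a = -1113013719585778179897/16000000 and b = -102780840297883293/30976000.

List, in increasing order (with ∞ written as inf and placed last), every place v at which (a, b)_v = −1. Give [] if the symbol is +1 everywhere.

[2, 5, 17, inf]

Mod squares: a ≡ -17, b ≡ -130. Check v ∈ {∞, 2, 3, 5, 7, 11, 13, 17, 23}.
v=11: a=11^0·(≡4), b=11^-2·(≡6) mod 11; (4|11)=+1, (6|11)=-1; (−1)^{0·-2·5}·(+1)^-2·(-1)^0 = +1.
v=∞: -17 < 0 and -130 < 0  ⇒  (a,b)_∞ = -1.
v=5: a=5^-6·(≡2), b=5^-3·(≡4) mod 5; (2|5)=-1, (4|5)=+1; (−1)^{-6·-3·2}·(-1)^-3·(+1)^-6 = -1.
v=23: a=23^2·(≡6), b=23^2·(≡16) mod 23; (6|23)=+1, (16|23)=+1; (−1)^{2·2·11}·(+1)^2·(+1)^2 = +1.
v=3: a=3^2·(≡1), b=3^2·(≡2) mod 3; (1|3)=+1, (2|3)=-1; (−1)^{2·2·1}·(+1)^2·(-1)^2 = +1.
v=2: v_2(a)=-10, v_2(b)=-11; units ≡ 7, 7 (mod 8); ε·ε+αω+βω = 1·1+-10·0+-11·0 ≡ 1  ⇒  (a,b)_2 = -1.
v=17: a=17^5·(≡15), b=17^4·(≡6) mod 17; (15|17)=+1, (6|17)=-1; (−1)^{5·4·8}·(+1)^4·(-1)^5 = -1.
v=13: a=13^4·(≡9), b=13^3·(≡9) mod 13; (9|13)=+1, (9|13)=+1; (−1)^{4·3·6}·(+1)^3·(+1)^4 = +1.
v=7: a=7^8·(≡1), b=7^6·(≡3) mod 7; (1|7)=+1, (3|7)=-1; (−1)^{8·6·3}·(+1)^6·(-1)^8 = +1.
|Ram(-17, -130)| = 4, even; anisotropic at {2, 5, 17, ∞}.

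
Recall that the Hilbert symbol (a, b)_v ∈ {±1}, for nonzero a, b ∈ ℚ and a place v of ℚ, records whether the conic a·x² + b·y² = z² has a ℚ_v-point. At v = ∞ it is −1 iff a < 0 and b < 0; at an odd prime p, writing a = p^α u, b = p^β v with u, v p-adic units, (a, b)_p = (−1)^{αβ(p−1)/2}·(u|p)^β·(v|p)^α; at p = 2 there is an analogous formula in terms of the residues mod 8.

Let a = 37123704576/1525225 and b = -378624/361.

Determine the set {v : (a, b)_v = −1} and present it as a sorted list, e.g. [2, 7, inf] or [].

Mod squares: a ≡ 391, b ≡ -1479. Check v ∈ {∞, 2, 3, 5, 7, 13, 17, 19, 23, 29}.
v=29: a=29^2·(≡14), b=29^1·(≡4) mod 29; (14|29)=-1, (4|29)=+1; (−1)^{2·1·14}·(-1)^1·(+1)^2 = -1.
v=13: a=13^-2·(≡12), b=13^0·(≡4) mod 13; (12|13)=+1, (4|13)=+1; (−1)^{-2·0·6}·(+1)^0·(+1)^-2 = +1.
v=2: v_2(a)=8, v_2(b)=8; units ≡ 7, 1 (mod 8); ε·ε+αω+βω = 1·0+8·0+8·0 ≡ 0  ⇒  (a,b)_2 = +1.
v=5: a=5^-2·(≡4), b=5^0·(≡1) mod 5; (4|5)=+1, (1|5)=+1; (−1)^{-2·0·2}·(+1)^0·(+1)^-2 = +1.
v=19: a=19^-2·(≡6), b=19^-2·(≡8) mod 19; (6|19)=+1, (8|19)=-1; (−1)^{-2·-2·9}·(+1)^-2·(-1)^-2 = +1.
v=∞: 391 > 0 and -1479 < 0  ⇒  (a,b)_∞ = +1.
v=3: a=3^2·(≡1), b=3^1·(≡2) mod 3; (1|3)=+1, (2|3)=-1; (−1)^{2·1·1}·(+1)^1·(-1)^2 = +1.
v=23: a=23^1·(≡10), b=23^0·(≡3) mod 23; (10|23)=-1, (3|23)=+1; (−1)^{1·0·11}·(-1)^0·(+1)^1 = +1.
v=17: a=17^1·(≡10), b=17^1·(≡8) mod 17; (10|17)=-1, (8|17)=+1; (−1)^{1·1·8}·(-1)^1·(+1)^1 = -1.
v=7: a=7^2·(≡3), b=7^0·(≡5) mod 7; (3|7)=-1, (5|7)=-1; (−1)^{2·0·3}·(-1)^0·(-1)^2 = +1.
|Ram(391, -1479)| = 2, even; anisotropic at {17, 29}.

[17, 29]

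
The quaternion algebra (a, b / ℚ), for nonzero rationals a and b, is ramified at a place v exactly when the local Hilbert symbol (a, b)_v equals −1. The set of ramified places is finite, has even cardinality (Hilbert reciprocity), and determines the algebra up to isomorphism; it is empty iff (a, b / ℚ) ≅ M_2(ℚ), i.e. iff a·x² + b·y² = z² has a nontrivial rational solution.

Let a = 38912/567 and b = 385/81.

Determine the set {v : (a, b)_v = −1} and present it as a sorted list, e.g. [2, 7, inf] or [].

[7, 11]

Mod squares: a ≡ 266, b ≡ 385. Check v ∈ {∞, 2, 3, 5, 7, 11, 19}.
v=5: a=5^0·(≡1), b=5^1·(≡2) mod 5; (1|5)=+1, (2|5)=-1; (−1)^{0·1·2}·(+1)^1·(-1)^0 = +1.
v=7: a=7^-1·(≡5), b=7^1·(≡5) mod 7; (5|7)=-1, (5|7)=-1; (−1)^{-1·1·3}·(-1)^1·(-1)^-1 = -1.
v=11: a=11^0·(≡10), b=11^1·(≡6) mod 11; (10|11)=-1, (6|11)=-1; (−1)^{0·1·5}·(-1)^1·(-1)^0 = -1.
v=∞: 266 > 0 and 385 > 0  ⇒  (a,b)_∞ = +1.
v=2: v_2(a)=11, v_2(b)=0; units ≡ 5, 1 (mod 8); ε·ε+αω+βω = 0·0+11·0+0·1 ≡ 0  ⇒  (a,b)_2 = +1.
v=19: a=19^1·(≡14), b=19^0·(≡1) mod 19; (14|19)=-1, (1|19)=+1; (−1)^{1·0·9}·(-1)^0·(+1)^1 = +1.
v=3: a=3^-4·(≡2), b=3^-4·(≡1) mod 3; (2|3)=-1, (1|3)=+1; (−1)^{-4·-4·1}·(-1)^-4·(+1)^-4 = +1.
Ram(266, 385) = {7, 11}; no ℚ_7-point on the conic.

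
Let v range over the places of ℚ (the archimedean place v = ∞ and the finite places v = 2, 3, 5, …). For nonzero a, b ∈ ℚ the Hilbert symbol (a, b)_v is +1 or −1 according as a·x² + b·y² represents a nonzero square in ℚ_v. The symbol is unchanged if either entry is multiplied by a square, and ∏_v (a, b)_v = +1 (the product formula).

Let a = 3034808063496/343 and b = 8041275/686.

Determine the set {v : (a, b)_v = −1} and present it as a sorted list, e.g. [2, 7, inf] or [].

(a, b) ≡ (462, 154) mod (ℚ^×)²; places V = {2, 3, 5, 7, 11, 19, ∞}.
(a,b)_3: α=7, u≡1; β=4, v≡1 (mod 3); (1|3)=+1, (1|3)=+1; sign (−1)^0·+1^4·+1^7 = +1.
(a,b)_11: α=3, u≡1; β=1, v≡5 (mod 11); (1|11)=+1, (5|11)=+1; sign (−1)^1·+1^1·+1^3 = -1.
(a,b)_∞: sgn(462)=+, sgn(154)=+, so +1.
(a,b)_7: α=-3, u≡6; β=-3, v≡2 (mod 7); (6|7)=-1, (2|7)=+1; sign (−1)^1·-1^-3·+1^-3 = +1.
(a,b)_2: α=3, β=-1; u≡7, v≡5 (mod 8); ε(u)ε(v)=1·0, αω(v)=3·1, βω(u)=-1·0; sum ≡ 1  ⇒  -1.
(a,b)_19: α=4, u≡16; β=2, v≡13 (mod 19); (16|19)=+1, (13|19)=-1; sign (−1)^0·+1^2·-1^4 = +1.
(a,b)_5: α=0, u≡2; β=2, v≡1 (mod 5); (2|5)=-1, (1|5)=+1; sign (−1)^0·-1^2·+1^0 = +1.
Ram(462, 154) = {2, 11}; no ℚ_2-point on the conic.

[2, 11]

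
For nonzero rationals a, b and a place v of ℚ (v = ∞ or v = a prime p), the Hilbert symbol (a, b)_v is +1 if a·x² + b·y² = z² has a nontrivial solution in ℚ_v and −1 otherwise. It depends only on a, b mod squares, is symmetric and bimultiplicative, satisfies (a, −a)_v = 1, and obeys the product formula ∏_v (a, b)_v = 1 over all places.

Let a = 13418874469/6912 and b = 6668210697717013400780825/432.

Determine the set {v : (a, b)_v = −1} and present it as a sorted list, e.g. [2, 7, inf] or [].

(a, b) ≡ (138567, 88179) mod (ℚ^×)²; places V = {2, 3, 5, 7, 11, 13, 17, 19, ∞}.
(a,b)_7: α=4, u≡2; β=5, v≡4 (mod 7); (2|7)=+1, (4|7)=+1; sign (−1)^0·+1^5·+1^4 = +1.
(a,b)_11: α=3, u≡6; β=8, v≡5 (mod 11); (6|11)=-1, (5|11)=+1; sign (−1)^0·-1^8·+1^3 = +1.
(a,b)_17: α=1, u≡1; β=3, v≡13 (mod 17); (1|17)=+1, (13|17)=+1; sign (−1)^0·+1^3·+1^1 = +1.
(a,b)_2: α=-8, β=-4; u≡7, v≡3 (mod 8); ε(u)ε(v)=1·1, αω(v)=-8·1, βω(u)=-4·0; sum ≡ 1  ⇒  -1.
(a,b)_19: α=1, u≡17; β=3, v≡5 (mod 19); (17|19)=+1, (5|19)=+1; sign (−1)^1·+1^3·+1^1 = -1.
(a,b)_3: α=-3, u≡1; β=-3, v≡2 (mod 3); (1|3)=+1, (2|3)=-1; sign (−1)^1·+1^-3·-1^-3 = +1.
(a,b)_5: α=0, u≡2; β=2, v≡4 (mod 5); (2|5)=-1, (4|5)=+1; sign (−1)^0·-1^2·+1^0 = +1.
(a,b)_13: α=1, u≡3; β=3, v≡4 (mod 13); (3|13)=+1, (4|13)=+1; sign (−1)^0·+1^3·+1^1 = +1.
(a,b)_∞: sgn(138567)=+, sgn(88179)=+, so +1.
Ram(138567, 88179) = {2, 19}; no ℚ_2-point on the conic.

[2, 19]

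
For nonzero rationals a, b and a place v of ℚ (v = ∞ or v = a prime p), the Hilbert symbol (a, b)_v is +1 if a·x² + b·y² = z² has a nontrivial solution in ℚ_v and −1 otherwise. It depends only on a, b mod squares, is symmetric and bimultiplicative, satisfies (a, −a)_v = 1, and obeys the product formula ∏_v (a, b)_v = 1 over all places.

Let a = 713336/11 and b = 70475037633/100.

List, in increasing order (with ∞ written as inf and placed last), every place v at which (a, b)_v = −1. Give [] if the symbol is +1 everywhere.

(a, b) ≡ (5434, 572033) mod (ℚ^×)²; places V = {2, 3, 5, 7, 11, 13, 17, 19, 23, ∞}.
(a,b)_23: α=0, u≡18; β=1, v≡13 (mod 23); (18|23)=+1, (13|23)=+1; sign (−1)^0·+1^1·+1^0 = +1.
(a,b)_11: α=-1, u≡8; β=1, v≡6 (mod 11); (8|11)=-1, (6|11)=-1; sign (−1)^1·-1^1·-1^-1 = -1.
(a,b)_3: α=0, u≡1; β=6, v≡2 (mod 3); (1|3)=+1, (2|3)=-1; sign (−1)^0·+1^6·-1^0 = +1.
(a,b)_13: α=1, u≡7; β=2, v≡8 (mod 13); (7|13)=-1, (8|13)=-1; sign (−1)^0·-1^2·-1^1 = -1.
(a,b)_19: α=3, u≡6; β=1, v≡11 (mod 19); (6|19)=+1, (11|19)=+1; sign (−1)^1·+1^1·+1^3 = -1.
(a,b)_5: α=0, u≡1; β=-2, v≡2 (mod 5); (1|5)=+1, (2|5)=-1; sign (−1)^0·+1^-2·-1^0 = +1.
(a,b)_2: α=3, β=-2; u≡5, v≡1 (mod 8); ε(u)ε(v)=0·0, αω(v)=3·0, βω(u)=-2·1; sum ≡ 0  ⇒  +1.
(a,b)_17: α=0, u≡3; β=1, v≡11 (mod 17); (3|17)=-1, (11|17)=-1; sign (−1)^0·-1^1·-1^0 = -1.
(a,b)_∞: sgn(5434)=+, sgn(572033)=+, so +1.
(a,b)_7: α=0, u≡2; β=1, v≡4 (mod 7); (2|7)=+1, (4|7)=+1; sign (−1)^0·+1^1·+1^0 = +1.
|Ram(5434, 572033)| = 4, even; anisotropic at {11, 13, 17, 19}.

[11, 13, 17, 19]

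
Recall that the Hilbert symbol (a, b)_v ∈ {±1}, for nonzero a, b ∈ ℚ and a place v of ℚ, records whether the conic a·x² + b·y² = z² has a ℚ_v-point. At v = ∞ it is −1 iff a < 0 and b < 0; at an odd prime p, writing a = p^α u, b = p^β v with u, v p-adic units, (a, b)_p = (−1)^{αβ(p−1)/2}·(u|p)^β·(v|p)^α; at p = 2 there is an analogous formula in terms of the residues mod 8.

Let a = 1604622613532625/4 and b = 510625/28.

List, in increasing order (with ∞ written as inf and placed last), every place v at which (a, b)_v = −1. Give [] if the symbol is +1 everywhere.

[23, 31]

(a, b) ≡ (131905, 5719) mod (ℚ^×)²; places V = {2, 3, 5, 7, 19, 23, 31, 37, 43, ∞}.
(a,b)_19: α=2, u≡4; β=1, v≡1 (mod 19); (4|19)=+1, (1|19)=+1; sign (−1)^0·+1^1·+1^2 = +1.
(a,b)_37: α=1, u≡13; β=0, v≡26 (mod 37); (13|37)=-1, (26|37)=+1; sign (−1)^0·-1^0·+1^1 = +1.
(a,b)_43: α=2, u≡17; β=1, v≡11 (mod 43); (17|43)=+1, (11|43)=+1; sign (−1)^0·+1^1·+1^2 = +1.
(a,b)_5: α=3, u≡4; β=4, v≡4 (mod 5); (4|5)=+1, (4|5)=+1; sign (−1)^0·+1^4·+1^3 = +1.
(a,b)_3: α=6, u≡1; β=0, v≡1 (mod 3); (1|3)=+1, (1|3)=+1; sign (−1)^0·+1^0·+1^6 = +1.
(a,b)_7: α=0, u≡2; β=-1, v≡6 (mod 7); (2|7)=+1, (6|7)=-1; sign (−1)^0·+1^-1·-1^0 = +1.
(a,b)_∞: sgn(131905)=+, sgn(5719)=+, so +1.
(a,b)_23: α=1, u≡16; β=0, v≡5 (mod 23); (16|23)=+1, (5|23)=-1; sign (−1)^0·+1^0·-1^1 = -1.
(a,b)_2: α=-2, β=-2; u≡1, v≡7 (mod 8); ε(u)ε(v)=0·1, αω(v)=-2·0, βω(u)=-2·0; sum ≡ 0  ⇒  +1.
(a,b)_31: α=1, u≡18; β=0, v≡23 (mod 31); (18|31)=+1, (23|31)=-1; sign (−1)^0·+1^0·-1^1 = -1.
(131905, 5719 / ℚ) ramifies at {23, 31}: a division algebra.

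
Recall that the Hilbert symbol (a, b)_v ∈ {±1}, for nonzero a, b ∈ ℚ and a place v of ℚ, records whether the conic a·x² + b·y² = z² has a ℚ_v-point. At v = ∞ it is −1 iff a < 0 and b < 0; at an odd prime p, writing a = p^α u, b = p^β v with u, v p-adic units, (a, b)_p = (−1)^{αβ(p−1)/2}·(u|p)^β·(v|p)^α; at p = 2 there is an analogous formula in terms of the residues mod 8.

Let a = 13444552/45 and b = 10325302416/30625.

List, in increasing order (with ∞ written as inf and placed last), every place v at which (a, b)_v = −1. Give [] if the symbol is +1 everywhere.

[3, 13, 17, 43]

(a, b) ≡ (138890, 424281) mod (ℚ^×)²; places V = {2, 3, 5, 7, 11, 13, 17, 19, 23, 43, ∞}.
(a,b)_43: α=1, u≡27; β=1, v≡29 (mod 43); (27|43)=-1, (29|43)=-1; sign (−1)^1·-1^1·-1^1 = -1.
(a,b)_23: α=0, u≡6; β=1, v≡4 (mod 23); (6|23)=+1, (4|23)=+1; sign (−1)^0·+1^1·+1^0 = +1.
(a,b)_3: α=-2, u≡2; β=3, v≡1 (mod 3); (2|3)=-1, (1|3)=+1; sign (−1)^0·-1^3·+1^-2 = -1.
(a,b)_5: α=-1, u≡3; β=-4, v≡4 (mod 5); (3|5)=-1, (4|5)=+1; sign (−1)^0·-1^-4·+1^-1 = +1.
(a,b)_17: α=1, u≡3; β=0, v≡5 (mod 17); (3|17)=-1, (5|17)=-1; sign (−1)^0·-1^0·-1^1 = -1.
(a,b)_13: α=0, u≡5; β=3, v≡2 (mod 13); (5|13)=-1, (2|13)=-1; sign (−1)^0·-1^3·-1^0 = -1.
(a,b)_11: α=2, u≡1; β=1, v≡9 (mod 11); (1|11)=+1, (9|11)=+1; sign (−1)^0·+1^1·+1^2 = +1.
(a,b)_∞: sgn(138890)=+, sgn(424281)=+, so +1.
(a,b)_19: α=1, u≡15; β=0, v≡11 (mod 19); (15|19)=-1, (11|19)=+1; sign (−1)^0·-1^0·+1^1 = +1.
(a,b)_7: α=0, u≡3; β=-2, v≡1 (mod 7); (3|7)=-1, (1|7)=+1; sign (−1)^0·-1^-2·+1^0 = +1.
(a,b)_2: α=3, β=4; u≡5, v≡1 (mod 8); ε(u)ε(v)=0·0, αω(v)=3·0, βω(u)=4·1; sum ≡ 0  ⇒  +1.
|Ram(138890, 424281)| = 4, even; anisotropic at {3, 13, 17, 43}.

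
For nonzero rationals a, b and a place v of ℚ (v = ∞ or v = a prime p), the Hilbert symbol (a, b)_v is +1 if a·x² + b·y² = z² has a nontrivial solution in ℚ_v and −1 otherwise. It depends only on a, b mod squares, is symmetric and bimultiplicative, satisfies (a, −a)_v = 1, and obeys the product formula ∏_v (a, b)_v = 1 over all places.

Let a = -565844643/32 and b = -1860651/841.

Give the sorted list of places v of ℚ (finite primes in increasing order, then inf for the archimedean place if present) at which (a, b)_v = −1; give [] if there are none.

Mod squares: a ≡ -125743254, b ≡ -22971. Check v ∈ {∞, 2, 3, 7, 13, 17, 19, 23, 29, 31}.
v=3: a=3^3·(≡1), b=3^5·(≡2) mod 3; (1|3)=+1, (2|3)=-1; (−1)^{3·5·1}·(+1)^5·(-1)^3 = +1.
v=29: a=29^0·(≡17), b=29^-2·(≡18) mod 29; (17|29)=-1, (18|29)=-1; (−1)^{0·-2·14}·(-1)^-2·(-1)^0 = +1.
v=13: a=13^1·(≡4), b=13^1·(≡9) mod 13; (4|13)=+1, (9|13)=+1; (−1)^{1·1·6}·(+1)^1·(+1)^1 = +1.
v=19: a=19^1·(≡18), b=19^1·(≡7) mod 19; (18|19)=-1, (7|19)=+1; (−1)^{1·1·9}·(-1)^1·(+1)^1 = +1.
v=23: a=23^1·(≡1), b=23^0·(≡2) mod 23; (1|23)=+1, (2|23)=+1; (−1)^{1·0·11}·(+1)^0·(+1)^1 = +1.
v=17: a=17^1·(≡8), b=17^0·(≡2) mod 17; (8|17)=+1, (2|17)=+1; (−1)^{1·0·8}·(+1)^0·(+1)^1 = +1.
v=2: v_2(a)=-5, v_2(b)=0; units ≡ 5, 5 (mod 8); ε·ε+αω+βω = 0·0+-5·1+0·1 ≡ 1  ⇒  (a,b)_2 = -1.
v=31: a=31^1·(≡26), b=31^1·(≡22) mod 31; (26|31)=-1, (22|31)=-1; (−1)^{1·1·15}·(-1)^1·(-1)^1 = -1.
v=∞: -125743254 < 0 and -22971 < 0  ⇒  (a,b)_∞ = -1.
v=7: a=7^1·(≡2), b=7^0·(≡5) mod 7; (2|7)=+1, (5|7)=-1; (−1)^{1·0·3}·(+1)^0·(-1)^1 = -1.
(-125743254, -22971 / ℚ) ramifies at {2, 7, 31, ∞}: a division algebra.

[2, 7, 31, inf]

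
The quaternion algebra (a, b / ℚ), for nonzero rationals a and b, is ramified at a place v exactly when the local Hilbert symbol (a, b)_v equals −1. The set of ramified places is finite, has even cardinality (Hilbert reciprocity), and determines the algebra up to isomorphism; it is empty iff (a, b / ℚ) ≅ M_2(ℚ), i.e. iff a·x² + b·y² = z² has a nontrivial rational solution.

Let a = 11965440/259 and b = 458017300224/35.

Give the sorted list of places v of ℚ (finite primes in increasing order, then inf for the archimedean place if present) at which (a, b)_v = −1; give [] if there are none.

Mod squares: a ≡ 3026415, b ≡ 159285. Check v ∈ {∞, 2, 3, 5, 7, 11, 19, 37, 41}.
v=11: a=11^0·(≡6), b=11^2·(≡4) mod 11; (6|11)=-1, (4|11)=+1; (−1)^{0·2·5}·(-1)^2·(+1)^0 = +1.
v=∞: 3026415 > 0 and 159285 > 0  ⇒  (a,b)_∞ = +1.
v=3: a=3^1·(≡1), b=3^3·(≡1) mod 3; (1|3)=+1, (1|3)=+1; (−1)^{1·3·1}·(+1)^3·(+1)^1 = -1.
v=5: a=5^1·(≡2), b=5^-1·(≡2) mod 5; (2|5)=-1, (2|5)=-1; (−1)^{1·-1·2}·(-1)^-1·(-1)^1 = +1.
v=7: a=7^-1·(≡2), b=7^-1·(≡3) mod 7; (2|7)=+1, (3|7)=-1; (−1)^{-1·-1·3}·(+1)^-1·(-1)^-1 = +1.
v=19: a=19^1·(≡2), b=19^2·(≡10) mod 19; (2|19)=-1, (10|19)=-1; (−1)^{1·2·9}·(-1)^2·(-1)^1 = -1.
v=2: v_2(a)=10, v_2(b)=8; units ≡ 7, 5 (mod 8); ε·ε+αω+βω = 1·0+10·1+8·0 ≡ 0  ⇒  (a,b)_2 = +1.
v=41: a=41^1·(≡38), b=41^1·(≡10) mod 41; (38|41)=-1, (10|41)=+1; (−1)^{1·1·20}·(-1)^1·(+1)^1 = -1.
v=37: a=37^-1·(≡12), b=37^1·(≡35) mod 37; (12|37)=+1, (35|37)=-1; (−1)^{-1·1·18}·(+1)^1·(-1)^-1 = -1.
(3026415, 159285 / ℚ) ramifies at {3, 19, 37, 41}: a division algebra.

[3, 19, 37, 41]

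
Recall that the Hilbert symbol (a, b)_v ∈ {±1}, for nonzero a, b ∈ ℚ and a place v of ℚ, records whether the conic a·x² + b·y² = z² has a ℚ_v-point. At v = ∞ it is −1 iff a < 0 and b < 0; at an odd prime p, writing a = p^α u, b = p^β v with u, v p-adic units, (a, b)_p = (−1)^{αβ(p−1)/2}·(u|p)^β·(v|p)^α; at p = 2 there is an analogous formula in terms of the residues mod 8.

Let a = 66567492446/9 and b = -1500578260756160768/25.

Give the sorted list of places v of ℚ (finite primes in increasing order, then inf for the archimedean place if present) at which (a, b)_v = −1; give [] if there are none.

(a, b) ≡ (3763214, -3857) mod (ℚ^×)²; places V = {2, 3, 5, 7, 13, 19, 23, 29, 31, ∞}.
(a,b)_31: α=1, u≡13; β=2, v≡4 (mod 31); (13|31)=-1, (4|31)=+1; sign (−1)^0·-1^2·+1^1 = +1.
(a,b)_23: α=1, u≡17; β=2, v≡11 (mod 23); (17|23)=-1, (11|23)=-1; sign (−1)^0·-1^2·-1^1 = -1.
(a,b)_2: α=1, β=8; u≡7, v≡7 (mod 8); ε(u)ε(v)=1·1, αω(v)=1·0, βω(u)=8·0; sum ≡ 1  ⇒  -1.
(a,b)_19: α=2, u≡6; β=3, v≡17 (mod 19); (6|19)=+1, (17|19)=+1; sign (−1)^0·+1^3·+1^2 = +1.
(a,b)_13: α=1, u≡7; β=2, v≡4 (mod 13); (7|13)=-1, (4|13)=+1; sign (−1)^0·-1^2·+1^1 = +1.
(a,b)_∞: sgn(3763214)=+, sgn(-3857)=−, so +1.
(a,b)_5: α=0, u≡4; β=-2, v≡2 (mod 5); (4|5)=+1, (2|5)=-1; sign (−1)^0·+1^-2·-1^0 = +1.
(a,b)_7: α=3, u≡4; β=3, v≡1 (mod 7); (4|7)=+1, (1|7)=+1; sign (−1)^1·+1^3·+1^3 = -1.
(a,b)_29: α=1, u≡1; β=1, v≡12 (mod 29); (1|29)=+1, (12|29)=-1; sign (−1)^0·+1^1·-1^1 = -1.
(a,b)_3: α=-2, u≡2; β=0, v≡1 (mod 3); (2|3)=-1, (1|3)=+1; sign (−1)^0·-1^0·+1^-2 = +1.
Ram(3763214, -3857) = {2, 7, 23, 29}; no ℚ_2-point on the conic.

[2, 7, 23, 29]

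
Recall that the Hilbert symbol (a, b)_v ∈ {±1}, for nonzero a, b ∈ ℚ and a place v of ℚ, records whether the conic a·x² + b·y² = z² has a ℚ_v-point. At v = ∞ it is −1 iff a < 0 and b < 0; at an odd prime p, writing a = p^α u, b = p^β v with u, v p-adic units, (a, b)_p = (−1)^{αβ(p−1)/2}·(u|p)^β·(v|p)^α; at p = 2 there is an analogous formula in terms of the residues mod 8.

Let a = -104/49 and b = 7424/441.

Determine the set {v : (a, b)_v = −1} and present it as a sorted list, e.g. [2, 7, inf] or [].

(a, b) ≡ (-26, 29) mod (ℚ^×)²; places V = {2, 3, 7, 13, 29, ∞}.
(a,b)_29: α=0, u≡18; β=1, v≡4 (mod 29); (18|29)=-1, (4|29)=+1; sign (−1)^0·-1^1·+1^0 = -1.
(a,b)_∞: sgn(-26)=−, sgn(29)=+, so +1.
(a,b)_2: α=3, β=8; u≡3, v≡5 (mod 8); ε(u)ε(v)=1·0, αω(v)=3·1, βω(u)=8·1; sum ≡ 1  ⇒  -1.
(a,b)_7: α=-2, u≡1; β=-2, v≡2 (mod 7); (1|7)=+1, (2|7)=+1; sign (−1)^0·+1^-2·+1^-2 = +1.
(a,b)_3: α=0, u≡1; β=-2, v≡2 (mod 3); (1|3)=+1, (2|3)=-1; sign (−1)^0·+1^-2·-1^0 = +1.
(a,b)_13: α=1, u≡7; β=0, v≡12 (mod 13); (7|13)=-1, (12|13)=+1; sign (−1)^0·-1^0·+1^1 = +1.
Ram(-26, 29) = {2, 29}; no ℚ_2-point on the conic.

[2, 29]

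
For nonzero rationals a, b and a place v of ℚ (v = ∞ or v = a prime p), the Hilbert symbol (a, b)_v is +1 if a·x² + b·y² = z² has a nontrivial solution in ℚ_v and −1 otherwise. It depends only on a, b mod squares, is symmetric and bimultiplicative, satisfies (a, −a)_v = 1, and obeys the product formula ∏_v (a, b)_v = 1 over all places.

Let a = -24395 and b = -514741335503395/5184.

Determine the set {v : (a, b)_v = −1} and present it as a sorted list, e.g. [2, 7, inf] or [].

Mod squares: a ≡ -24395, b ≡ -1777555. Check v ∈ {∞, 2, 3, 5, 7, 11, 13, 17, 23, 29, 41}.
v=23: a=23^0·(≡8), b=23^1·(≡18) mod 23; (8|23)=+1, (18|23)=+1; (−1)^{0·1·11}·(+1)^1·(+1)^0 = +1.
v=2: v_2(a)=0, v_2(b)=-6; units ≡ 5, 5 (mod 8); ε·ε+αω+βω = 0·0+0·1+-6·1 ≡ 0  ⇒  (a,b)_2 = +1.
v=5: a=5^1·(≡1), b=5^1·(≡4) mod 5; (1|5)=+1, (4|5)=+1; (−1)^{1·1·2}·(+1)^1·(+1)^1 = +1.
v=13: a=13^0·(≡6), b=13^3·(≡1) mod 13; (6|13)=-1, (1|13)=+1; (−1)^{0·3·6}·(-1)^3·(+1)^0 = -1.
v=3: a=3^0·(≡1), b=3^-4·(≡2) mod 3; (1|3)=+1, (2|3)=-1; (−1)^{0·-4·1}·(+1)^-4·(-1)^0 = +1.
v=17: a=17^1·(≡10), b=17^2·(≡4) mod 17; (10|17)=-1, (4|17)=+1; (−1)^{1·2·8}·(-1)^2·(+1)^1 = +1.
v=∞: -24395 < 0 and -1777555 < 0  ⇒  (a,b)_∞ = -1.
v=11: a=11^0·(≡3), b=11^2·(≡9) mod 11; (3|11)=+1, (9|11)=+1; (−1)^{0·2·5}·(+1)^2·(+1)^0 = +1.
v=29: a=29^0·(≡23), b=29^1·(≡18) mod 29; (23|29)=+1, (18|29)=-1; (−1)^{0·1·14}·(+1)^1·(-1)^0 = +1.
v=41: a=41^1·(≡20), b=41^1·(≡37) mod 41; (20|41)=+1, (37|41)=+1; (−1)^{1·1·20}·(+1)^1·(+1)^1 = +1.
v=7: a=7^1·(≡1), b=7^2·(≡4) mod 7; (1|7)=+1, (4|7)=+1; (−1)^{1·2·3}·(+1)^2·(+1)^1 = +1.
Ram(-24395, -1777555) = {13, ∞}; no ℚ_13-point on the conic.

[13, inf]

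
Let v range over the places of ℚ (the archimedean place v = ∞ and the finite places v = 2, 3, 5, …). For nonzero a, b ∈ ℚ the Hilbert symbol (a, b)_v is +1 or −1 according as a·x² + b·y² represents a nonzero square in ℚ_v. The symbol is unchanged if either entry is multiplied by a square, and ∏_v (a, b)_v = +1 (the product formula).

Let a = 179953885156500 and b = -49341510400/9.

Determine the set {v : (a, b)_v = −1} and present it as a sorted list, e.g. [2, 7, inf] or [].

(a, b) ≡ (1365, -19) mod (ℚ^×)²; places V = {2, 3, 5, 7, 13, 19, ∞}.
(a,b)_5: α=3, u≡2; β=2, v≡1 (mod 5); (2|5)=-1, (1|5)=+1; sign (−1)^0·-1^2·+1^3 = +1.
(a,b)_∞: sgn(1365)=+, sgn(-19)=−, so +1.
(a,b)_13: α=3, u≡10; β=2, v≡2 (mod 13); (10|13)=+1, (2|13)=-1; sign (−1)^0·+1^2·-1^3 = -1.
(a,b)_7: α=5, u≡5; β=4, v≡2 (mod 7); (5|7)=-1, (2|7)=+1; sign (−1)^0·-1^4·+1^5 = +1.
(a,b)_19: α=2, u≡9; β=1, v≡8 (mod 19); (9|19)=+1, (8|19)=-1; sign (−1)^0·+1^1·-1^2 = +1.
(a,b)_2: α=2, β=8; u≡5, v≡5 (mod 8); ε(u)ε(v)=0·0, αω(v)=2·1, βω(u)=8·1; sum ≡ 0  ⇒  +1.
(a,b)_3: α=3, u≡2; β=-2, v≡2 (mod 3); (2|3)=-1, (2|3)=-1; sign (−1)^0·-1^-2·-1^3 = -1.
Ram(1365, -19) = {3, 13}; no ℚ_3-point on the conic.

[3, 13]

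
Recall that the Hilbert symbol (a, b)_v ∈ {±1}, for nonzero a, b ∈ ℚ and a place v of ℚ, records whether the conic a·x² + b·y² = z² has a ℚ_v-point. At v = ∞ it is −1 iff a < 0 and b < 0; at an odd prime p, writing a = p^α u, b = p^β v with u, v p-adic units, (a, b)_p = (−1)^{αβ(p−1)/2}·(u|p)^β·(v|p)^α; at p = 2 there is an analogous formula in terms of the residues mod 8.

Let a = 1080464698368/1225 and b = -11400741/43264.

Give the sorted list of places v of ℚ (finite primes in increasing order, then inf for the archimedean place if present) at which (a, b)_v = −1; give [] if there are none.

[2, 23]

(a, b) ≡ (139403, -29) mod (ℚ^×)²; places V = {2, 3, 5, 7, 11, 13, 19, 23, 29, ∞}.
(a,b)_11: α=1, u≡3; β=2, v≡5 (mod 11); (3|11)=+1, (5|11)=+1; sign (−1)^0·+1^2·+1^1 = +1.
(a,b)_23: α=1, u≡2; β=0, v≡14 (mod 23); (2|23)=+1, (14|23)=-1; sign (−1)^0·+1^0·-1^1 = -1.
(a,b)_19: α=1, u≡8; β=2, v≡16 (mod 19); (8|19)=-1, (16|19)=+1; sign (−1)^0·-1^2·+1^1 = +1.
(a,b)_29: α=3, u≡6; β=1, v≡23 (mod 29); (6|29)=+1, (23|29)=+1; sign (−1)^0·+1^1·+1^3 = +1.
(a,b)_3: α=2, u≡2; β=2, v≡1 (mod 3); (2|3)=-1, (1|3)=+1; sign (−1)^0·-1^2·+1^2 = +1.
(a,b)_5: α=-2, u≡2; β=0, v≡1 (mod 5); (2|5)=-1, (1|5)=+1; sign (−1)^0·-1^0·+1^-2 = +1.
(a,b)_2: α=10, β=-8; u≡3, v≡3 (mod 8); ε(u)ε(v)=1·1, αω(v)=10·1, βω(u)=-8·1; sum ≡ 1  ⇒  -1.
(a,b)_13: α=0, u≡1; β=-2, v≡10 (mod 13); (1|13)=+1, (10|13)=+1; sign (−1)^0·+1^-2·+1^0 = +1.
(a,b)_7: α=-2, u≡5; β=0, v≡3 (mod 7); (5|7)=-1, (3|7)=-1; sign (−1)^0·-1^0·-1^-2 = +1.
(a,b)_∞: sgn(139403)=+, sgn(-29)=−, so +1.
Ram(139403, -29) = {2, 23}; no ℚ_2-point on the conic.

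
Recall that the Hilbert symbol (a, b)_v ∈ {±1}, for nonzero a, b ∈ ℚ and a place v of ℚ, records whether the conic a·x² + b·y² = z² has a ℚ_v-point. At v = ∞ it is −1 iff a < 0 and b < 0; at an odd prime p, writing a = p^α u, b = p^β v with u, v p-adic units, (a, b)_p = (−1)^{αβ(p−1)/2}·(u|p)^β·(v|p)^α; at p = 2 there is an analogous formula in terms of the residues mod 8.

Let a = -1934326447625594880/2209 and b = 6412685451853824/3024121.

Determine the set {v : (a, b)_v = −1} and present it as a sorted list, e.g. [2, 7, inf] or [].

Mod squares: a ≡ -330, b ≡ 26. Check v ∈ {∞, 2, 3, 5, 11, 13, 37, 47}.
v=11: a=11^5·(≡1), b=11^4·(≡3) mod 11; (1|11)=+1, (3|11)=+1; (−1)^{5·4·5}·(+1)^4·(+1)^5 = +1.
v=5: a=5^1·(≡1), b=5^0·(≡4) mod 5; (1|5)=+1, (4|5)=+1; (−1)^{1·0·2}·(+1)^0·(+1)^1 = +1.
v=13: a=13^6·(≡8), b=13^5·(≡5) mod 13; (8|13)=-1, (5|13)=-1; (−1)^{6·5·6}·(-1)^5·(-1)^6 = -1.
v=47: a=47^-2·(≡40), b=47^-2·(≡46) mod 47; (40|47)=-1, (46|47)=-1; (−1)^{-2·-2·23}·(-1)^-2·(-1)^-2 = +1.
v=2: v_2(a)=11, v_2(b)=17; units ≡ 3, 5 (mod 8); ε·ε+αω+βω = 1·0+11·1+17·1 ≡ 0  ⇒  (a,b)_2 = +1.
v=∞: -330 < 0 and 26 > 0  ⇒  (a,b)_∞ = +1.
v=37: a=37^0·(≡3), b=37^-2·(≡9) mod 37; (3|37)=+1, (9|37)=+1; (−1)^{0·-2·18}·(+1)^-2·(+1)^0 = +1.
v=3: a=3^5·(≡1), b=3^2·(≡2) mod 3; (1|3)=+1, (2|3)=-1; (−1)^{5·2·1}·(+1)^2·(-1)^5 = -1.
|Ram(-330, 26)| = 2, even; anisotropic at {3, 13}.

[3, 13]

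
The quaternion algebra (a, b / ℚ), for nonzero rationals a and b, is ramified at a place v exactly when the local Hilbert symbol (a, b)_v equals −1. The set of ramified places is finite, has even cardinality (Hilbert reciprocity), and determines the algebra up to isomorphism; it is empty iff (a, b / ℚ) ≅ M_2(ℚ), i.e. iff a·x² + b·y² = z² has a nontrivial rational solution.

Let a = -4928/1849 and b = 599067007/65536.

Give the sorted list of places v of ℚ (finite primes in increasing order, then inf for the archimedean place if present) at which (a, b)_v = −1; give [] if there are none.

[2, 11]

(a, b) ≡ (-77, 7) mod (ℚ^×)²; places V = {2, 7, 11, 29, 43, ∞}.
(a,b)_11: α=1, u≡3; β=2, v≡6 (mod 11); (3|11)=+1, (6|11)=-1; sign (−1)^0·+1^2·-1^1 = -1.
(a,b)_29: α=0, u≡8; β=4, v≡13 (mod 29); (8|29)=-1, (13|29)=+1; sign (−1)^0·-1^4·+1^0 = +1.
(a,b)_2: α=6, β=-16; u≡3, v≡7 (mod 8); ε(u)ε(v)=1·1, αω(v)=6·0, βω(u)=-16·1; sum ≡ 1  ⇒  -1.
(a,b)_∞: sgn(-77)=−, sgn(7)=+, so +1.
(a,b)_43: α=-2, u≡17; β=0, v≡20 (mod 43); (17|43)=+1, (20|43)=-1; sign (−1)^0·+1^0·-1^-2 = +1.
(a,b)_7: α=1, u≡3; β=1, v≡1 (mod 7); (3|7)=-1, (1|7)=+1; sign (−1)^1·-1^1·+1^1 = +1.
Ram(-77, 7) = {2, 11}; no ℚ_2-point on the conic.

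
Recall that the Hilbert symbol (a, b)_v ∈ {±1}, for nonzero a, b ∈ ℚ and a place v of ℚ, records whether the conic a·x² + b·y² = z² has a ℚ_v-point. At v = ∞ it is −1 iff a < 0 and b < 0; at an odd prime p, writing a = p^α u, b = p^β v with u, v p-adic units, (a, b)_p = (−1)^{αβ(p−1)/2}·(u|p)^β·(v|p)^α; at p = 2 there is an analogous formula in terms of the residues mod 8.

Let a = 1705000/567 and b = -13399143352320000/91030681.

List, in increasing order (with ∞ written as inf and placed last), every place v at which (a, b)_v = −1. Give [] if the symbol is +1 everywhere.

[7, 11]

Mod squares: a ≡ 4774, b ≡ -93. Check v ∈ {∞, 2, 3, 5, 7, 11, 29, 31, 47}.
v=7: a=7^-1·(≡6), b=7^-2·(≡3) mod 7; (6|7)=-1, (3|7)=-1; (−1)^{-1·-2·3}·(-1)^-2·(-1)^-1 = -1.
v=2: v_2(a)=3, v_2(b)=14; units ≡ 3, 3 (mod 8); ε·ε+αω+βω = 1·1+3·1+14·1 ≡ 0  ⇒  (a,b)_2 = +1.
v=∞: 4774 > 0 and -93 < 0  ⇒  (a,b)_∞ = +1.
v=3: a=3^-4·(≡1), b=3^1·(≡2) mod 3; (1|3)=+1, (2|3)=-1; (−1)^{-4·1·1}·(+1)^1·(-1)^-4 = +1.
v=11: a=11^1·(≡9), b=11^4·(≡7) mod 11; (9|11)=+1, (7|11)=-1; (−1)^{1·4·5}·(+1)^4·(-1)^1 = -1.
v=5: a=5^4·(≡4), b=5^4·(≡3) mod 5; (4|5)=+1, (3|5)=-1; (−1)^{4·4·2}·(+1)^4·(-1)^4 = +1.
v=29: a=29^0·(≡2), b=29^-2·(≡9) mod 29; (2|29)=-1, (9|29)=+1; (−1)^{0·-2·14}·(-1)^-2·(+1)^0 = +1.
v=47: a=47^0·(≡25), b=47^-2·(≡2) mod 47; (25|47)=+1, (2|47)=+1; (−1)^{0·-2·23}·(+1)^-2·(+1)^0 = +1.
v=31: a=31^1·(≡11), b=31^3·(≡4) mod 31; (11|31)=-1, (4|31)=+1; (−1)^{1·3·15}·(-1)^3·(+1)^1 = +1.
(4774, -93 / ℚ) ramifies at {7, 11}: a division algebra.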